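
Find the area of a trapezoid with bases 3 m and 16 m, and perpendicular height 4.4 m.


Shape: trapezoid
Parallel sides a = 3 m, b = 16 m; Height h = 4.4 m
Formula: A = (a + b) * h / 2
a + b = 3 + 16 = 19
A = 19 * 4.4 / 2
A = 83.6 / 2
A = 41.8
41.8 m^2


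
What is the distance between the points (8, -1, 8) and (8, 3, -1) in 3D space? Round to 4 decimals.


3D distance between two points
P1 = (8, -1, 8), P2 = (8, 3, -1)
Formula: d = sqrt((x2-x1)^2 + (y2-y1)^2 + (z2-z1)^2)
dx = 8 - 8 = 0
dy = 3 - -1 = 4
dz = -1 - 8 = -9
dx^2 + dy^2 + dz^2 = 0 + 16 + 81 = 97
d = sqrt(97)
d = 9.8489
9.8489 units


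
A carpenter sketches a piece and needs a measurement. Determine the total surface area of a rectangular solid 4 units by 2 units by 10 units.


Shape: rectangular prism
l = 4 units, w = 2 units, h = 10 units
Formula: SA = 2(lw + lh + wh)
lw = 8, lh = 40, wh = 20
lw + lh + wh = 68
SA = 2 * 68
SA = 136
136 units^2


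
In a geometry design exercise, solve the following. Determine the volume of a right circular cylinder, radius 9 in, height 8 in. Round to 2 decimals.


Shape: cylinder
Radius r = 9 in, Height h = 8 in
Formula: V = pi * r^2 * h
r^2 = 81
V = pi * 81 * 8
V = 648 * pi
V = 2035.75
2035.75 in^3


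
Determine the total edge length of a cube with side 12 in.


Shape: cube
Side s = 12 in
A cube has 12 edges, all equal.
Formula: total edge length = 12 * s
Total = 12 * 12
Total = 144
144 in


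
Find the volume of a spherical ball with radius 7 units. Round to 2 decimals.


Shape: sphere
Radius r = 7 units
Formula: V = (4/3) * pi * r^3
r^3 = 343
(4/3) * 343 = 457.333333
V = 457.333333 * pi
V = 1436.76
1436.76 units^3


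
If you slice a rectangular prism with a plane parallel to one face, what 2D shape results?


Solid: rectangular prism
Cutting plane: parallel to one face
Visualize the intersection of the plane with the solid's surface.
The boundary of the cut region is a rectangle.
rectangle


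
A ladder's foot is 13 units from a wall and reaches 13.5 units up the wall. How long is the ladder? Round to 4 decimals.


Shape: right triangle
Legs a = 13 units, b = 13.5 units
Formula: c = sqrt(a^2 + b^2)
a^2 = 169, b^2 = 182.25
a^2 + b^2 = 351.25
c = sqrt(351.25)
c = 18.7417
18.7417 units


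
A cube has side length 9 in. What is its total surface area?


Shape: cube
Side s = 9 in
A cube has 6 square faces.
Formula: SA = 6 * s^2
s^2 = 81
SA = 6 * 81
SA = 486
486 in^2


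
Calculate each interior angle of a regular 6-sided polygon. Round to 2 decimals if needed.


Shape: regular hexagon (6 sides)
Formula: interior angle = (n - 2) * 180 / n
(n - 2) = 4
(n - 2) * 180 = 720
angle = 720 / 6
angle = 120
120 degrees


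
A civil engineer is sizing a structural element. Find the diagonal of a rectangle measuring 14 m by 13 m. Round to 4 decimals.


Shape: rectangle (diagonal via Pythagoras)
Sides: 14 m and 13 m
Formula: d = sqrt(l^2 + w^2)
l^2 = 196, w^2 = 169
l^2 + w^2 = 365
d = sqrt(365)
d = 19.105
19.105 m


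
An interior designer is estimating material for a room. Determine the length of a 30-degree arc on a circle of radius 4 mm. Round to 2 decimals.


Shape: circular arc
Radius r = 4 mm, Angle = 30 degrees
Formula: L = (angle/360) * 2 * pi * r
2 * pi * r = 8 * pi
L = (30/360) * 8 * pi
L = 0.666667 * pi
L = 2.09
2.09 mm


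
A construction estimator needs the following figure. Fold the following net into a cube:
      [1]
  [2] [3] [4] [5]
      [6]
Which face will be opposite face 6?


Net: cross layout. Take square 3 as the base (bottom).
Fold the four squares in the horizontal row up around 3: 2 -> left, 4 -> right, 5 wraps to the top.
Fold 1 and 6 up from 3: 1 -> back, 6 -> front.
Opposite pairs are therefore: (1, 6), (2, 4), (3, 5).
Face 6 is opposite face 1.
face 1


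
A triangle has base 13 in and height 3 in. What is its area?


Shape: triangle
Base b = 13 in, Height h = 3 in
Formula: A = (1/2) * b * h
A = 0.5 * 13 * 3
A = 0.5 * 39
A = 19.5
19.5 in^2


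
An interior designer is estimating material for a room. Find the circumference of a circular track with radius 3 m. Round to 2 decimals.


Shape: circle
Radius r = 3 m
Formula: C = 2 * pi * r
C = 2 * pi * 3
C = 6 * pi
C = 18.85
18.85 m


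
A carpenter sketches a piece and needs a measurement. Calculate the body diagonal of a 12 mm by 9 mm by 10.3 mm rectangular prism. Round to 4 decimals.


Shape: rectangular box (space diagonal)
l = 12 mm, w = 9 mm, h = 10.3 mm
Visualize: the diagonal of the base, then a right triangle with that diagonal and the height.
Formula: d = sqrt(l^2 + w^2 + h^2)
l^2 + w^2 + h^2 = 144 + 81 + 106.09 = 331.09
d = sqrt(331.09)
d = 18.1959
18.1959 mm


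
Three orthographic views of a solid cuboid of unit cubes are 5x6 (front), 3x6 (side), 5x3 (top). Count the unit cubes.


Orthographic views of a solid rectangular block:
Front view 5 x 6 -> length = 5, height = 6
Side view 3 x 6 -> width = 3, height = 6 (consistent)
Top view 5 x 3 -> confirms length = 5, width = 3
The block is 5 x 3 x 6.
Total unit cubes = 5 * 3 * 6 = 90
90 unit cubes


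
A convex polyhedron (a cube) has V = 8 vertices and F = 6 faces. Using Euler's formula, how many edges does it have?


Polyhedron: cube
Euler's formula for convex polyhedra: V - E + F = 2
Given: V = 8 vertices and F = 6 faces
Solve for E:
E = V + F - 2 = 8 + 6 - 2 = 12
12 edges


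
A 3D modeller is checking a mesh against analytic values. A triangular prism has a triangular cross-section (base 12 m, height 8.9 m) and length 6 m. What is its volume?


Shape: triangular prism
Triangle base = 12 m, triangle height = 8.9 m, prism length L = 6 m
Formula: V = (1/2 * b * h_tri) * L
Cross-section area = 0.5 * 12 * 8.9 = 53.4
V = 53.4 * 6
V = 320.4
320.4 m^3


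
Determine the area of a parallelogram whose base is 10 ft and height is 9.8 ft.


Shape: parallelogram
Base b = 10 ft, Height h = 9.8 ft
Formula: A = b * h
A = 10 * 9.8
A = 98
98 ft^2


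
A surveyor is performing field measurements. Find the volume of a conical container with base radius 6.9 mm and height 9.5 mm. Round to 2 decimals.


Shape: cone
Radius r = 6.9 mm, Height h = 9.5 mm
Formula: V = (1/3) * pi * r^2 * h
r^2 = 47.61
pi * r^2 * h = pi * 47.61 * 9.5 = 452.295 * pi
V = 452.295 * pi / 3
V = 473.64
473.64 mm^3


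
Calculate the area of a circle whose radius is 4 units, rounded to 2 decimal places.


Shape: circle
Radius r = 4 units
Formula: A = pi * r^2
r^2 = 4^2 = 16
A = pi * 16
A = 50.27
50.27 units^2


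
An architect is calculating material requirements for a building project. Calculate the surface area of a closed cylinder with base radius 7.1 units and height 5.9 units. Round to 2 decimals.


Shape: closed cylinder
Radius r = 7.1 units, Height h = 5.9 units
Formula: SA = 2*pi*r^2 + 2*pi*r*h = 2*pi*r*(r + h)
r + h = 13
2 * r * (r + h) = 2 * 7.1 * 13 = 184.6
SA = 184.6 * pi
SA = 579.94
579.94 units^2


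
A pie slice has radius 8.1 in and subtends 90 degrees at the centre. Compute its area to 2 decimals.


Shape: circular sector
Radius r = 8.1 in, Angle = 90 degrees
Formula: A = (angle/360) * pi * r^2
r^2 = 65.61
Fraction of circle = 90/360
A = (90/360) * pi * 65.61
A = 16.4025 * pi
A = 51.53
51.53 in^2


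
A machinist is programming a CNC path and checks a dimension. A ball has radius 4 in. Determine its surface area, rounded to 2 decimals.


Shape: sphere
Radius r = 4 in
Formula: SA = 4 * pi * r^2
r^2 = 16
SA = 4 * pi * 16
SA = 64 * pi
SA = 201.06
201.06 in^2


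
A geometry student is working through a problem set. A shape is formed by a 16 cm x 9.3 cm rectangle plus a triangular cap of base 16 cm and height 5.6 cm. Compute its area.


Composite shape: rectangle + triangle
Rectangle area = 16 * 9.3 = 148.8
Triangle area = 0.5 * 16 * 5.6 = 44.8
Total = 148.8 + 44.8
Total = 193.6
193.6 cm^2


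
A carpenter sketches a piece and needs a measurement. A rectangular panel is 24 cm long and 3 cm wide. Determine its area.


Shape: rectangle
Length l = 24 cm, Width w = 3 cm
Formula: A = l * w
A = 24 * 3
A = 72
72 cm^2


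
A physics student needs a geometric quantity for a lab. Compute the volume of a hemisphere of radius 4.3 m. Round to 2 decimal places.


Shape: hemisphere (half of a sphere)
Radius r = 4.3 m
Formula: V = (1/2) * (4/3) * pi * r^3 = (2/3) * pi * r^3
r^3 = 79.507
(2/3) * 79.507 = 53.004667
V = 53.004667 * pi
V = 166.52
166.52 m^3


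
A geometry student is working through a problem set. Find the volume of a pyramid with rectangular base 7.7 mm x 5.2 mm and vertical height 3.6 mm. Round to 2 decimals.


Shape: rectangular pyramid
Base: 7.7 mm x 5.2 mm, Height h = 3.6 mm
Formula: V = (1/3) * base_area * h
base_area = 7.7 * 5.2 = 40.04
base_area * h = 40.04 * 3.6 = 144.144
V = 144.144 / 3
V = 48.05
48.05 mm^3


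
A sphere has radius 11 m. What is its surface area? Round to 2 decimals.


Shape: sphere
Radius r = 11 m
Formula: SA = 4 * pi * r^2
r^2 = 121
SA = 4 * pi * 121
SA = 484 * pi
SA = 1520.53
1520.53 m^2


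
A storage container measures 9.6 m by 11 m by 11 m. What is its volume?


Shape: rectangular prism
l = 9.6 m, w = 11 m, h = 11 m
Formula: V = l * w * h
V = 9.6 * 11 * 11
V = 105.6 * 11
V = 1161.6
1161.6 m^3


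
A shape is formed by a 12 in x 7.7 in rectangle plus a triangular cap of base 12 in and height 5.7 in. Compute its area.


Composite shape: rectangle + triangle
Rectangle area = 12 * 7.7 = 92.4
Triangle area = 0.5 * 12 * 5.7 = 34.2
Total = 92.4 + 34.2
Total = 126.6
126.6 in^2


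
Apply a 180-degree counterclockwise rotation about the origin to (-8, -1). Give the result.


Transformation: rotation about the origin
Original point: (-8, -1)
Rule for 180 deg: (x, y) -> (-x, -y)
Apply: (-8, -1) -> (8, 1)
(8, 1)


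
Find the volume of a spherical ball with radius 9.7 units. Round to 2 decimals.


Shape: sphere
Radius r = 9.7 units
Formula: V = (4/3) * pi * r^3
r^3 = 912.673
(4/3) * 912.673 = 1216.897333
V = 1216.897333 * pi
V = 3823
3823 units^3


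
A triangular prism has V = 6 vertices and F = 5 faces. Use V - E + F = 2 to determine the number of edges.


Polyhedron: triangular prism
Euler's formula for convex polyhedra: V - E + F = 2
Given: V = 6 vertices and F = 5 faces
Solve for E:
E = V + F - 2 = 6 + 5 - 2 = 9
9 edges


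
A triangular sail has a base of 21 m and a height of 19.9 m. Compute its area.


Shape: triangle
Base b = 21 m, Height h = 19.9 m
Formula: A = (1/2) * b * h
A = 0.5 * 21 * 19.9
A = 0.5 * 417.9
A = 208.95
208.95 m^2


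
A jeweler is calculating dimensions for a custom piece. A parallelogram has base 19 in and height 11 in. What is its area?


Shape: parallelogram
Base b = 19 in, Height h = 11 in
Formula: A = b * h
A = 19 * 11
A = 209
209 in^2


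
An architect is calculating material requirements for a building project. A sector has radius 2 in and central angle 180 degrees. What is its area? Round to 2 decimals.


Shape: circular sector
Radius r = 2 in, Angle = 180 degrees
Formula: A = (angle/360) * pi * r^2
r^2 = 4
Fraction of circle = 180/360
A = (180/360) * pi * 4
A = 2 * pi
A = 6.28
6.28 in^2


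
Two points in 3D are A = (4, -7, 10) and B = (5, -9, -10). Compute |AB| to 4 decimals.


3D distance between two points
P1 = (4, -7, 10), P2 = (5, -9, -10)
Formula: d = sqrt((x2-x1)^2 + (y2-y1)^2 + (z2-z1)^2)
dx = 5 - 4 = 1
dy = -9 - -7 = -2
dz = -10 - 10 = -20
dx^2 + dy^2 + dz^2 = 1 + 4 + 400 = 405
d = sqrt(405)
d = 20.1246
20.1246 units


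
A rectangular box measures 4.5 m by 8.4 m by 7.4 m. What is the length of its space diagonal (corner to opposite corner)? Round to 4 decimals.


Shape: rectangular box (space diagonal)
l = 4.5 m, w = 8.4 m, h = 7.4 m
Visualize: the diagonal of the base, then a right triangle with that diagonal and the height.
Formula: d = sqrt(l^2 + w^2 + h^2)
l^2 + w^2 + h^2 = 20.25 + 70.56 + 54.76 = 145.57
d = sqrt(145.57)
d = 12.0652
12.0652 m


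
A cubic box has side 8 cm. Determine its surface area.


Shape: cube
Side s = 8 cm
A cube has 6 square faces.
Formula: SA = 6 * s^2
s^2 = 64
SA = 6 * 64
SA = 384
384 cm^2


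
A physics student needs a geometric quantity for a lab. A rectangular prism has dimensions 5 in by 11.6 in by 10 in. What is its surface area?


Shape: rectangular prism
l = 5 in, w = 11.6 in, h = 10 in
Formula: SA = 2(lw + lh + wh)
lw = 58, lh = 50, wh = 116
lw + lh + wh = 224
SA = 2 * 224
SA = 448
448 in^2


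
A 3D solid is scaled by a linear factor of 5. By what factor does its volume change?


Linear scale factor k = 5
Rule: under a linear scaling by k, volumes scale by k^3.
k^3 = 5 * 5 * 5
k^3 = 25 * 5
k^3 = 125
Volume scales by a factor of 125.
125 (dimensionless)


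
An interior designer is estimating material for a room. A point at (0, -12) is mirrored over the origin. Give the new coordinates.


Transformation: reflection
Original point: (0, -12)
Rule for reflection through the origin: (x, y) -> (-x, -y)
Apply: (0, -12) -> (0, 12)
(0, 12)


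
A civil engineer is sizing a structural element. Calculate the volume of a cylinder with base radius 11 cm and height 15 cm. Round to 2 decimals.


Shape: cylinder
Radius r = 11 cm, Height h = 15 cm
Formula: V = pi * r^2 * h
r^2 = 121
V = pi * 121 * 15
V = 1815 * pi
V = 5701.99
5701.99 cm^3


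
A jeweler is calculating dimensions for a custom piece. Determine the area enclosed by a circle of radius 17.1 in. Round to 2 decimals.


Shape: circle
Radius r = 17.1 in
Formula: A = pi * r^2
r^2 = 17.1^2 = 292.41
A = pi * 292.41
A = 918.63
918.63 in^2


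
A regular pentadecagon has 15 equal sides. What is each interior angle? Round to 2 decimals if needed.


Shape: regular pentadecagon (15 sides)
Formula: interior angle = (n - 2) * 180 / n
(n - 2) = 13
(n - 2) * 180 = 2340
angle = 2340 / 15
angle = 156
156 degrees


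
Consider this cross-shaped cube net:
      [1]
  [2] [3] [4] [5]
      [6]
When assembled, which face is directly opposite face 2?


Net: cross layout. Take square 3 as the base (bottom).
Fold the four squares in the horizontal row up around 3: 2 -> left, 4 -> right, 5 wraps to the top.
Fold 1 and 6 up from 3: 1 -> back, 6 -> front.
Opposite pairs are therefore: (1, 6), (2, 4), (3, 5).
Face 2 is opposite face 4.
face 4


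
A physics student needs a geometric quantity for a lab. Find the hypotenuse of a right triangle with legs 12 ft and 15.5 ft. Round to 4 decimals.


Shape: right triangle
Legs a = 12 ft, b = 15.5 ft
Formula: c = sqrt(a^2 + b^2)
a^2 = 144, b^2 = 240.25
a^2 + b^2 = 384.25
c = sqrt(384.25)
c = 19.6023
19.6023 ft


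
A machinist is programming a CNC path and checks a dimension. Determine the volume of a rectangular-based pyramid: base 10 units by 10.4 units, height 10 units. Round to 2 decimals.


Shape: rectangular pyramid
Base: 10 units x 10.4 units, Height h = 10 units
Formula: V = (1/3) * base_area * h
base_area = 10 * 10.4 = 104
base_area * h = 104 * 10 = 1040
V = 1040 / 3
V = 346.67
346.67 units^3


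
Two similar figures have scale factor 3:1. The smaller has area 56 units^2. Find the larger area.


Linear scale factor k = 3
Original area = 56 units^2
Rule: under a linear scaling by k, areas scale by k^2.
k^2 = 3^2 = 9
New area = 56 * 9
New area = 504
504 units^2


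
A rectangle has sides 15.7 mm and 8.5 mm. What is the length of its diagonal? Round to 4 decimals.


Shape: rectangle (diagonal via Pythagoras)
Sides: 15.7 mm and 8.5 mm
Formula: d = sqrt(l^2 + w^2)
l^2 = 246.49, w^2 = 72.25
l^2 + w^2 = 318.74
d = sqrt(318.74)
d = 17.8533
17.8533 mm


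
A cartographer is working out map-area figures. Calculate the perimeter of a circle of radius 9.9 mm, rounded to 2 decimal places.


Shape: circle
Radius r = 9.9 mm
Formula: C = 2 * pi * r
C = 2 * pi * 9.9
C = 19.8 * pi
C = 62.2
62.2 mm


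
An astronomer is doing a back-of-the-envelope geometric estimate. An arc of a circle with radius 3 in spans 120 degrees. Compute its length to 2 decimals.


Shape: circular arc
Radius r = 3 in, Angle = 120 degrees
Formula: L = (angle/360) * 2 * pi * r
2 * pi * r = 6 * pi
L = (120/360) * 6 * pi
L = 2 * pi
L = 6.28
6.28 in


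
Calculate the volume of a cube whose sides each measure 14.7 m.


Shape: cube
Side s = 14.7 m
Formula: V = s^3
V = 14.7 * 14.7 * 14.7
V = 216.09 * 14.7
V = 3176.523
3176.523 m^3


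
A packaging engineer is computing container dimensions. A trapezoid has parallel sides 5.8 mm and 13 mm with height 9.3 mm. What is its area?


Shape: trapezoid
Parallel sides a = 5.8 mm, b = 13 mm; Height h = 9.3 mm
Formula: A = (a + b) * h / 2
a + b = 5.8 + 13 = 18.8
A = 18.8 * 9.3 / 2
A = 174.84 / 2
A = 87.42
87.42 mm^2


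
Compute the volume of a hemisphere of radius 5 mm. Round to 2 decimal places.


Shape: hemisphere (half of a sphere)
Radius r = 5 mm
Formula: V = (1/2) * (4/3) * pi * r^3 = (2/3) * pi * r^3
r^3 = 125
(2/3) * 125 = 83.333333
V = 83.333333 * pi
V = 261.8
261.8 mm^3


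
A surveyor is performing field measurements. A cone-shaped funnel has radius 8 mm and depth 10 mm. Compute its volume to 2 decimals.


Shape: cone
Radius r = 8 mm, Height h = 10 mm
Formula: V = (1/3) * pi * r^2 * h
r^2 = 64
pi * r^2 * h = pi * 64 * 10 = 640 * pi
V = 640 * pi / 3
V = 670.21
670.21 mm^3


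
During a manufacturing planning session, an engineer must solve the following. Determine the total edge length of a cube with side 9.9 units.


Shape: cube
Side s = 9.9 units
A cube has 12 edges, all equal.
Formula: total edge length = 12 * s
Total = 12 * 9.9
Total = 118.8
118.8 units


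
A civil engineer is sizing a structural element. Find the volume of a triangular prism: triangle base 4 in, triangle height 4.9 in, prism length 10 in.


Shape: triangular prism
Triangle base = 4 in, triangle height = 4.9 in, prism length L = 10 in
Formula: V = (1/2 * b * h_tri) * L
Cross-section area = 0.5 * 4 * 4.9 = 9.8
V = 9.8 * 10
V = 98
98 in^3


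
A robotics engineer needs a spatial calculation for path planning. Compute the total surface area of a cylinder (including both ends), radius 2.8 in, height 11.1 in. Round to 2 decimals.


Shape: closed cylinder
Radius r = 2.8 in, Height h = 11.1 in
Formula: SA = 2*pi*r^2 + 2*pi*r*h = 2*pi*r*(r + h)
r + h = 13.9
2 * r * (r + h) = 2 * 2.8 * 13.9 = 77.84
SA = 77.84 * pi
SA = 244.54
244.54 in^2


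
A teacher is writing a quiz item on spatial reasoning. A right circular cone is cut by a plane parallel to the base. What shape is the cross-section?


Solid: right circular cone
Cutting plane: parallel to the base
Visualize the intersection of the plane with the solid's surface.
The boundary of the cut region is a circle.
circle


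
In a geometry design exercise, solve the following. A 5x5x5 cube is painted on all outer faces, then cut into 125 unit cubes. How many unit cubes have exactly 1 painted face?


Large cube: 5 x 5 x 5, cut into unit cubes.
n = 5, so n - 2 = 3
Cubes with 1 painted face lie in the interior of each face.
A cube has 6 faces; each contributes (n - 2)^2 = 9 such cubes.
Count = 6 * 9 = 54
54 unit cubes


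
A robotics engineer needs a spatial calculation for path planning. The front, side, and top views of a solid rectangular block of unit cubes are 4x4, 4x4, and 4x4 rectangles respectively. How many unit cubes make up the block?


Orthographic views of a solid rectangular block:
Front view 4 x 4 -> length = 4, height = 4
Side view 4 x 4 -> width = 4, height = 4 (consistent)
Top view 4 x 4 -> confirms length = 4, width = 4
The block is 4 x 4 x 4.
Total unit cubes = 4 * 4 * 4 = 64
64 unit cubes


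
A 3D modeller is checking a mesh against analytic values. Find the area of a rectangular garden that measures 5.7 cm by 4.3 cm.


Shape: rectangle
Length l = 5.7 cm, Width w = 4.3 cm
Formula: A = l * w
A = 5.7 * 4.3
A = 24.51
24.51 cm^2


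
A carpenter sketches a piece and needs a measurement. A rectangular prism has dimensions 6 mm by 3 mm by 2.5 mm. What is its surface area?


Shape: rectangular prism
l = 6 mm, w = 3 mm, h = 2.5 mm
Formula: SA = 2(lw + lh + wh)
lw = 18, lh = 15, wh = 7.5
lw + lh + wh = 40.5
SA = 2 * 40.5
SA = 81
81 mm^2


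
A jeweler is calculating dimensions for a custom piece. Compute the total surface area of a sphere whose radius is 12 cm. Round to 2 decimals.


Shape: sphere
Radius r = 12 cm
Formula: SA = 4 * pi * r^2
r^2 = 144
SA = 4 * pi * 144
SA = 576 * pi
SA = 1809.56
1809.56 cm^2


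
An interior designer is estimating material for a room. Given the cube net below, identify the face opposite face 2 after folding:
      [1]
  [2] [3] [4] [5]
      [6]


Net: cross layout. Take square 3 as the base (bottom).
Fold the four squares in the horizontal row up around 3: 2 -> left, 4 -> right, 5 wraps to the top.
Fold 1 and 6 up from 3: 1 -> back, 6 -> front.
Opposite pairs are therefore: (1, 6), (2, 4), (3, 5).
Face 2 is opposite face 4.
face 4


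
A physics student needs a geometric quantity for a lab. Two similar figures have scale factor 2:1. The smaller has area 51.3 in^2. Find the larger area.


Linear scale factor k = 2
Original area = 51.3 in^2
Rule: under a linear scaling by k, areas scale by k^2.
k^2 = 2^2 = 4
New area = 51.3 * 4
New area = 205.2
205.2 in^2


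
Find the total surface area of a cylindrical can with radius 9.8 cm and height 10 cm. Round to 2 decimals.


Shape: closed cylinder
Radius r = 9.8 cm, Height h = 10 cm
Formula: SA = 2*pi*r^2 + 2*pi*r*h = 2*pi*r*(r + h)
r + h = 19.8
2 * r * (r + h) = 2 * 9.8 * 19.8 = 388.08
SA = 388.08 * pi
SA = 1219.19
1219.19 cm^2


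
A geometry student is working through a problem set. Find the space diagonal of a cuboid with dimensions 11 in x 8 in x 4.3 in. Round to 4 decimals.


Shape: rectangular box (space diagonal)
l = 11 in, w = 8 in, h = 4.3 in
Visualize: the diagonal of the base, then a right triangle with that diagonal and the height.
Formula: d = sqrt(l^2 + w^2 + h^2)
l^2 + w^2 + h^2 = 121 + 64 + 18.49 = 203.49
d = sqrt(203.49)
d = 14.265
14.265 in


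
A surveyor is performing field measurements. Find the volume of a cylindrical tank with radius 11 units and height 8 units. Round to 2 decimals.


Shape: cylinder
Radius r = 11 units, Height h = 8 units
Formula: V = pi * r^2 * h
r^2 = 121
V = pi * 121 * 8
V = 968 * pi
V = 3041.06
3041.06 units^3


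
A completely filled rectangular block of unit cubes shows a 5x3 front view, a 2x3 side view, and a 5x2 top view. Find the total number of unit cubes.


Orthographic views of a solid rectangular block:
Front view 5 x 3 -> length = 5, height = 3
Side view 2 x 3 -> width = 2, height = 3 (consistent)
Top view 5 x 2 -> confirms length = 5, width = 2
The block is 5 x 2 x 3.
Total unit cubes = 5 * 2 * 3 = 30
30 unit cubes


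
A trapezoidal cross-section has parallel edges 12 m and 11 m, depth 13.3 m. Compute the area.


Shape: trapezoid
Parallel sides a = 12 m, b = 11 m; Height h = 13.3 m
Formula: A = (a + b) * h / 2
a + b = 12 + 11 = 23
A = 23 * 13.3 / 2
A = 305.9 / 2
A = 152.95
152.95 m^2


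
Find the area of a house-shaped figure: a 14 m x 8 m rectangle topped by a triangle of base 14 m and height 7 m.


Composite shape: rectangle + triangle
Rectangle area = 14 * 8 = 112
Triangle area = 0.5 * 14 * 7 = 49
Total = 112 + 49
Total = 161
161 m^2


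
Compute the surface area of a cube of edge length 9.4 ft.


Shape: cube
Side s = 9.4 ft
A cube has 6 square faces.
Formula: SA = 6 * s^2
s^2 = 88.36
SA = 6 * 88.36
SA = 530.16
530.16 ft^2


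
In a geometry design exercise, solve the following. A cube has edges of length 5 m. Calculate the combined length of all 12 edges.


Shape: cube
Side s = 5 m
A cube has 12 edges, all equal.
Formula: total edge length = 12 * s
Total = 12 * 5
Total = 60
60 m


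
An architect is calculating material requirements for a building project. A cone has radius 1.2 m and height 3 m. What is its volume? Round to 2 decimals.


Shape: cone
Radius r = 1.2 m, Height h = 3 m
Formula: V = (1/3) * pi * r^2 * h
r^2 = 1.44
pi * r^2 * h = pi * 1.44 * 3 = 4.32 * pi
V = 4.32 * pi / 3
V = 4.52
4.52 m^3


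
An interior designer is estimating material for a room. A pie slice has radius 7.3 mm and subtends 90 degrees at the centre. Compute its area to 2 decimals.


Shape: circular sector
Radius r = 7.3 mm, Angle = 90 degrees
Formula: A = (angle/360) * pi * r^2
r^2 = 53.29
Fraction of circle = 90/360
A = (90/360) * pi * 53.29
A = 13.3225 * pi
A = 41.85
41.85 mm^2


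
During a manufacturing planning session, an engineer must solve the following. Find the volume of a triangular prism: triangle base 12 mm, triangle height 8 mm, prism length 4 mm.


Shape: triangular prism
Triangle base = 12 mm, triangle height = 8 mm, prism length L = 4 mm
Formula: V = (1/2 * b * h_tri) * L
Cross-section area = 0.5 * 12 * 8 = 48
V = 48 * 4
V = 192
192 mm^3


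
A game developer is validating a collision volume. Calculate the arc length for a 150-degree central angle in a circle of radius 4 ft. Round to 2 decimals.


Shape: circular arc
Radius r = 4 ft, Angle = 150 degrees
Formula: L = (angle/360) * 2 * pi * r
2 * pi * r = 8 * pi
L = (150/360) * 8 * pi
L = 3.333333 * pi
L = 10.47
10.47 ft


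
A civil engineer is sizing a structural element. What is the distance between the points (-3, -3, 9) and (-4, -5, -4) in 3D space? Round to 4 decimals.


3D distance between two points
P1 = (-3, -3, 9), P2 = (-4, -5, -4)
Formula: d = sqrt((x2-x1)^2 + (y2-y1)^2 + (z2-z1)^2)
dx = -4 - -3 = -1
dy = -5 - -3 = -2
dz = -4 - 9 = -13
dx^2 + dy^2 + dz^2 = 1 + 4 + 169 = 174
d = sqrt(174)
d = 13.1909
13.1909 units


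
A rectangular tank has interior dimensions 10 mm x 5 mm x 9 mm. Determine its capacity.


Shape: rectangular prism
l = 10 mm, w = 5 mm, h = 9 mm
Formula: V = l * w * h
V = 10 * 5 * 9
V = 50 * 9
V = 450
450 mm^3


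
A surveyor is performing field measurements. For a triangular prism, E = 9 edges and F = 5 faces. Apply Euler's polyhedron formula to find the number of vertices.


Polyhedron: triangular prism
Euler's formula for convex polyhedra: V - E + F = 2
Given: E = 9 edges and F = 5 faces
Solve for V:
V = 2 + E - F = 2 + 9 - 5 = 6
6 vertices


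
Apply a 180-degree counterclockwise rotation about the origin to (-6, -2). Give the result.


Transformation: rotation about the origin
Original point: (-6, -2)
Rule for 180 deg: (x, y) -> (-x, -y)
Apply: (-6, -2) -> (6, 2)
(6, 2)


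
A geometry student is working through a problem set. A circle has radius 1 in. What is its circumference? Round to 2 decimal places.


Shape: circle
Radius r = 1 in
Formula: C = 2 * pi * r
C = 2 * pi * 1
C = 2 * pi
C = 6.28
6.28 in


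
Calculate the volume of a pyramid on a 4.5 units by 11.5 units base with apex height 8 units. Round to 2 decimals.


Shape: rectangular pyramid
Base: 4.5 units x 11.5 units, Height h = 8 units
Formula: V = (1/3) * base_area * h
base_area = 4.5 * 11.5 = 51.75
base_area * h = 51.75 * 8 = 414
V = 414 / 3
V = 138
138 units^3


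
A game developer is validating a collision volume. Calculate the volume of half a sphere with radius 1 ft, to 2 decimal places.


Shape: hemisphere (half of a sphere)
Radius r = 1 ft
Formula: V = (1/2) * (4/3) * pi * r^3 = (2/3) * pi * r^3
r^3 = 1
(2/3) * 1 = 0.666667
V = 0.666667 * pi
V = 2.09
2.09 ft^3


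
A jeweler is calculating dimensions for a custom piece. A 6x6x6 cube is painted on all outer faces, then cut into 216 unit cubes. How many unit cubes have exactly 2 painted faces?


Large cube: 6 x 6 x 6, cut into unit cubes.
n = 6, so n - 2 = 4
Cubes with 2 painted faces lie along the edges, excluding corners.
A cube has 12 edges; each contributes (n - 2) = 4 such cubes.
Count = 12 * 4 = 48
48 unit cubes


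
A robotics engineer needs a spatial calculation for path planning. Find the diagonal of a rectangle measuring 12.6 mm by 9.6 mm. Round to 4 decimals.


Shape: rectangle (diagonal via Pythagoras)
Sides: 12.6 mm and 9.6 mm
Formula: d = sqrt(l^2 + w^2)
l^2 = 158.76, w^2 = 92.16
l^2 + w^2 = 250.92
d = sqrt(250.92)
d = 15.8405
15.8405 mm


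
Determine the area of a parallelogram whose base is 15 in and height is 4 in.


Shape: parallelogram
Base b = 15 in, Height h = 4 in
Formula: A = b * h
A = 15 * 4
A = 60
60 in^2


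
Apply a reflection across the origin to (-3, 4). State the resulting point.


Transformation: reflection
Original point: (-3, 4)
Rule for reflection through the origin: (x, y) -> (-x, -y)
Apply: (-3, 4) -> (3, -4)
(3, -4)


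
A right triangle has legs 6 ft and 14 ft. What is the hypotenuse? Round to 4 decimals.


Shape: right triangle
Legs a = 6 ft, b = 14 ft
Formula: c = sqrt(a^2 + b^2)
a^2 = 36, b^2 = 196
a^2 + b^2 = 232
c = sqrt(232)
c = 15.2315
15.2315 ft


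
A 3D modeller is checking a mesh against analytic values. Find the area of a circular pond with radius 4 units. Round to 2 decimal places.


Shape: circle
Radius r = 4 units
Formula: A = pi * r^2
r^2 = 4^2 = 16
A = pi * 16
A = 50.27
50.27 units^2


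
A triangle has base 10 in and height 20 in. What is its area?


Shape: triangle
Base b = 10 in, Height h = 20 in
Formula: A = (1/2) * b * h
A = 0.5 * 10 * 20
A = 0.5 * 200
A = 100
100 in^2


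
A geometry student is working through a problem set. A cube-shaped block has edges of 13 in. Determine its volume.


Shape: cube
Side s = 13 in
Formula: V = s^3
V = 13 * 13 * 13
V = 169 * 13
V = 2197
2197 in^3


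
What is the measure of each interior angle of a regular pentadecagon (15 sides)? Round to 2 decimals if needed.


Shape: regular pentadecagon (15 sides)
Formula: interior angle = (n - 2) * 180 / n
(n - 2) = 13
(n - 2) * 180 = 2340
angle = 2340 / 15
angle = 156
156 degrees


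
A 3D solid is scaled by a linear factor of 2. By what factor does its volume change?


Linear scale factor k = 2
Rule: under a linear scaling by k, volumes scale by k^3.
k^3 = 2 * 2 * 2
k^3 = 4 * 2
k^3 = 8
Volume scales by a factor of 8.
8 (dimensionless)


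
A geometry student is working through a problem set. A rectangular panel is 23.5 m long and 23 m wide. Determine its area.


Shape: rectangle
Length l = 23.5 m, Width w = 23 m
Formula: A = l * w
A = 23.5 * 23
A = 540.5
540.5 m^2


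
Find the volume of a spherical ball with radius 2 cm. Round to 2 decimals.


Shape: sphere
Radius r = 2 cm
Formula: V = (4/3) * pi * r^3
r^3 = 8
(4/3) * 8 = 10.666667
V = 10.666667 * pi
V = 33.51
33.51 cm^3


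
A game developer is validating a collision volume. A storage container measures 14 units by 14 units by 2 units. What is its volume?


Shape: rectangular prism
l = 14 units, w = 14 units, h = 2 units
Formula: V = l * w * h
V = 14 * 14 * 2
V = 196 * 2
V = 392
392 units^3


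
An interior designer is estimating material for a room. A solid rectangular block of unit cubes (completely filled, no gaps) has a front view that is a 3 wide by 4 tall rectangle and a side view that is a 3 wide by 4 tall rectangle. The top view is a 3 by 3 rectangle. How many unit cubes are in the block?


Orthographic views of a solid rectangular block:
Front view 3 x 4 -> length = 3, height = 4
Side view 3 x 4 -> width = 3, height = 4 (consistent)
Top view 3 x 3 -> confirms length = 3, width = 3
The block is 3 x 3 x 4.
Total unit cubes = 3 * 3 * 4 = 36
36 unit cubes


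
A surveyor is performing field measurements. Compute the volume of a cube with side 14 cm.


Shape: cube
Side s = 14 cm
Formula: V = s^3
V = 14 * 14 * 14
V = 196 * 14
V = 2744
2744 cm^3


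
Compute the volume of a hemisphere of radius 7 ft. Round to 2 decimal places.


Shape: hemisphere (half of a sphere)
Radius r = 7 ft
Formula: V = (1/2) * (4/3) * pi * r^3 = (2/3) * pi * r^3
r^3 = 343
(2/3) * 343 = 228.666667
V = 228.666667 * pi
V = 718.38
718.38 ft^3


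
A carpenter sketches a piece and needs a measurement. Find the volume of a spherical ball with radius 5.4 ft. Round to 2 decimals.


Shape: sphere
Radius r = 5.4 ft
Formula: V = (4/3) * pi * r^3
r^3 = 157.464
(4/3) * 157.464 = 209.952
V = 209.952 * pi
V = 659.58
659.58 ft^3


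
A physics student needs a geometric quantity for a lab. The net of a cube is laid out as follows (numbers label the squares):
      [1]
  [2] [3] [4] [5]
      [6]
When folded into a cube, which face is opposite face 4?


Net: cross layout. Take square 3 as the base (bottom).
Fold the four squares in the horizontal row up around 3: 2 -> left, 4 -> right, 5 wraps to the top.
Fold 1 and 6 up from 3: 1 -> back, 6 -> front.
Opposite pairs are therefore: (1, 6), (2, 4), (3, 5).
Face 4 is opposite face 2.
face 2


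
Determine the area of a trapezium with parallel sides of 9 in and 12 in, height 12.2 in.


Shape: trapezoid
Parallel sides a = 9 in, b = 12 in; Height h = 12.2 in
Formula: A = (a + b) * h / 2
a + b = 9 + 12 = 21
A = 21 * 12.2 / 2
A = 256.2 / 2
A = 128.1
128.1 in^2


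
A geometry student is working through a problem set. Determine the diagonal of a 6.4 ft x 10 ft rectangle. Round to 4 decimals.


Shape: rectangle (diagonal via Pythagoras)
Sides: 6.4 ft and 10 ft
Formula: d = sqrt(l^2 + w^2)
l^2 = 40.96, w^2 = 100
l^2 + w^2 = 140.96
d = sqrt(140.96)
d = 11.8727
11.8727 ft


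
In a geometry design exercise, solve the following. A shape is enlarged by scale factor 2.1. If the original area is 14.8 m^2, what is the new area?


Linear scale factor k = 2.1
Original area = 14.8 m^2
Rule: under a linear scaling by k, areas scale by k^2.
k^2 = 2.1^2 = 4.41
New area = 14.8 * 4.41
New area = 65.268
65.268 m^2


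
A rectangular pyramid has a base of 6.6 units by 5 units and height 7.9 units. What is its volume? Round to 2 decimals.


Shape: rectangular pyramid
Base: 6.6 units x 5 units, Height h = 7.9 units
Formula: V = (1/3) * base_area * h
base_area = 6.6 * 5 = 33
base_area * h = 33 * 7.9 = 260.7
V = 260.7 / 3
V = 86.9
86.9 units^3


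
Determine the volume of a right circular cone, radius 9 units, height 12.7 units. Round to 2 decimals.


Shape: cone
Radius r = 9 units, Height h = 12.7 units
Formula: V = (1/3) * pi * r^2 * h
r^2 = 81
pi * r^2 * h = pi * 81 * 12.7 = 1028.7 * pi
V = 1028.7 * pi / 3
V = 1077.25
1077.25 units^3


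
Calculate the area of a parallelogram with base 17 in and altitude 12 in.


Shape: parallelogram
Base b = 17 in, Height h = 12 in
Formula: A = b * h
A = 17 * 12
A = 204
204 in^2


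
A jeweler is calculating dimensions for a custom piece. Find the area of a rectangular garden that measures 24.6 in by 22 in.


Shape: rectangle
Length l = 24.6 in, Width w = 22 in
Formula: A = l * w
A = 24.6 * 22
A = 541.2
541.2 in^2


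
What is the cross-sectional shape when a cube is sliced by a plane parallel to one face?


Solid: cube
Cutting plane: parallel to one face
Visualize the intersection of the plane with the solid's surface.
The boundary of the cut region is a square.
square


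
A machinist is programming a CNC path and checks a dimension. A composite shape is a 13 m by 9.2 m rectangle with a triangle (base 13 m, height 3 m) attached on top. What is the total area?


Composite shape: rectangle + triangle
Rectangle area = 13 * 9.2 = 119.6
Triangle area = 0.5 * 13 * 3 = 19.5
Total = 119.6 + 19.5
Total = 139.1
139.1 m^2


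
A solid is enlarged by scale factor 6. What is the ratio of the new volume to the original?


Linear scale factor k = 6
Rule: under a linear scaling by k, volumes scale by k^3.
k^3 = 6 * 6 * 6
k^3 = 36 * 6
k^3 = 216
Volume scales by a factor of 216.
216 (dimensionless)


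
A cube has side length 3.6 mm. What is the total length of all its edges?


Shape: cube
Side s = 3.6 mm
A cube has 12 edges, all equal.
Formula: total edge length = 12 * s
Total = 12 * 3.6
Total = 43.2
43.2 mm


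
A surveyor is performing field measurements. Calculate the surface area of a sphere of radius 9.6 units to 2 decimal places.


Shape: sphere
Radius r = 9.6 units
Formula: SA = 4 * pi * r^2
r^2 = 92.16
SA = 4 * pi * 92.16
SA = 368.64 * pi
SA = 1158.12
1158.12 units^2


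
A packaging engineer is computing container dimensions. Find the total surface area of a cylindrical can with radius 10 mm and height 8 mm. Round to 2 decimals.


Shape: closed cylinder
Radius r = 10 mm, Height h = 8 mm
Formula: SA = 2*pi*r^2 + 2*pi*r*h = 2*pi*r*(r + h)
r + h = 18
2 * r * (r + h) = 2 * 10 * 18 = 360
SA = 360 * pi
SA = 1130.97
1130.97 mm^2


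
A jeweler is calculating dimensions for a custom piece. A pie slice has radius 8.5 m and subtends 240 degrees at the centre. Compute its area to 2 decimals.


Shape: circular sector
Radius r = 8.5 m, Angle = 240 degrees
Formula: A = (angle/360) * pi * r^2
r^2 = 72.25
Fraction of circle = 240/360
A = (240/360) * pi * 72.25
A = 48.166667 * pi
A = 151.32
151.32 m^2


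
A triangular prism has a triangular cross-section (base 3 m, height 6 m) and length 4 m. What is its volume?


Shape: triangular prism
Triangle base = 3 m, triangle height = 6 m, prism length L = 4 m
Formula: V = (1/2 * b * h_tri) * L
Cross-section area = 0.5 * 3 * 6 = 9
V = 9 * 4
V = 36
36 m^3


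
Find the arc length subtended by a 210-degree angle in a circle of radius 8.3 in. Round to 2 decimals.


Shape: circular arc
Radius r = 8.3 in, Angle = 210 degrees
Formula: L = (angle/360) * 2 * pi * r
2 * pi * r = 16.6 * pi
L = (210/360) * 16.6 * pi
L = 9.683333 * pi
L = 30.42
30.42 in


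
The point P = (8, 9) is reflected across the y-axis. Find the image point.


Transformation: reflection
Original point: (8, 9)
Rule for reflection over the y-axis: (x, y) -> (-x, y)
Apply: (8, 9) -> (-8, 9)
(-8, 9)


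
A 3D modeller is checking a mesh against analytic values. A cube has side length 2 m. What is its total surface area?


Shape: cube
Side s = 2 m
A cube has 6 square faces.
Formula: SA = 6 * s^2
s^2 = 4
SA = 6 * 4
SA = 24
24 m^2


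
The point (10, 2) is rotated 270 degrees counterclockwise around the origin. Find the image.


Transformation: rotation about the origin
Original point: (10, 2)
Rule for 270 deg counterclockwise: (x, y) -> (y, -x)
Apply: (10, 2) -> (2, -10)
(2, -10)


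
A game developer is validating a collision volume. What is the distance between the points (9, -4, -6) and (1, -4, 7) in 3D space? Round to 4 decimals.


3D distance between two points
P1 = (9, -4, -6), P2 = (1, -4, 7)
Formula: d = sqrt((x2-x1)^2 + (y2-y1)^2 + (z2-z1)^2)
dx = 1 - 9 = -8
dy = -4 - -4 = 0
dz = 7 - -6 = 13
dx^2 + dy^2 + dz^2 = 64 + 0 + 169 = 233
d = sqrt(233)
d = 15.2643
15.2643 units


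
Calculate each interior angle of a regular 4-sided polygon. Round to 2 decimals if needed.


Shape: regular square (4 sides)
Formula: interior angle = (n - 2) * 180 / n
(n - 2) = 2
(n - 2) * 180 = 360
angle = 360 / 4
angle = 90
90 degrees


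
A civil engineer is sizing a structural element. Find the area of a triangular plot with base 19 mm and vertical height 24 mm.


Shape: triangle
Base b = 19 mm, Height h = 24 mm
Formula: A = (1/2) * b * h
A = 0.5 * 19 * 24
A = 0.5 * 456
A = 228
228 mm^2


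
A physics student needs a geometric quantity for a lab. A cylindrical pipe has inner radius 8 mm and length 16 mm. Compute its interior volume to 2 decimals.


Shape: cylinder
Radius r = 8 mm, Height h = 16 mm
Formula: V = pi * r^2 * h
r^2 = 64
V = pi * 64 * 16
V = 1024 * pi
V = 3216.99
3216.99 mm^3


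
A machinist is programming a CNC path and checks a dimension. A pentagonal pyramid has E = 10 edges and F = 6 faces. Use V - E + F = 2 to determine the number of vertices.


Polyhedron: pentagonal pyramid
Euler's formula for convex polyhedra: V - E + F = 2
Given: E = 10 edges and F = 6 faces
Solve for V:
V = 2 + E - F = 2 + 10 - 6 = 6
6 vertices


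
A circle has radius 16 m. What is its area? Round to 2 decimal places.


Shape: circle
Radius r = 16 m
Formula: A = pi * r^2
r^2 = 16^2 = 256
A = pi * 256
A = 804.25
804.25 m^2


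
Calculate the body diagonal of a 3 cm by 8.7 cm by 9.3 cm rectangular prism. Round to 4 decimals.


Shape: rectangular box (space diagonal)
l = 3 cm, w = 8.7 cm, h = 9.3 cm
Visualize: the diagonal of the base, then a right triangle with that diagonal and the height.
Formula: d = sqrt(l^2 + w^2 + h^2)
l^2 + w^2 + h^2 = 9 + 75.69 + 86.49 = 171.18
d = sqrt(171.18)
d = 13.0836
13.0836 cm
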